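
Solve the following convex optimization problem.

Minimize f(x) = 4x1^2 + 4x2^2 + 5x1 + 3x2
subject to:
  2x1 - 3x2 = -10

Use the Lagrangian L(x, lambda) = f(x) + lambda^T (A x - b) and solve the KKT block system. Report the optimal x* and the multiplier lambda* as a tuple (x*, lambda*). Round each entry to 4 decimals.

Form the Lagrangian:
  L(x, lambda) = (1/2) x^T Q x + c^T x + lambda^T (A x - b)
Stationarity (grad_x L = 0): Q x + c + A^T lambda = 0.
Primal feasibility: A x = b.

This gives the KKT block system:
  [ Q   A^T ] [ x     ]   [-c ]
  [ A    0  ] [ lambda ] = [ b ]

Solving the linear system:
  x*      = (-2.1442, 1.9038)
  lambda* = (6.0769)
  f(x*)   = 27.8798

x* = (-2.1442, 1.9038), lambda* = (6.0769)


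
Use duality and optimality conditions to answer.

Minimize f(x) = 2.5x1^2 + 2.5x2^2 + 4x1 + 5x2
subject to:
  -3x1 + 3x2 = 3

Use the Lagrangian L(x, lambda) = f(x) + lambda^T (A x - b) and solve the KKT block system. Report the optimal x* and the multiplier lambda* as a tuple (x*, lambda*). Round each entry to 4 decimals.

Form the Lagrangian:
  L(x, lambda) = (1/2) x^T Q x + c^T x + lambda^T (A x - b)
Stationarity (grad_x L = 0): Q x + c + A^T lambda = 0.
Primal feasibility: A x = b.

This gives the KKT block system:
  [ Q   A^T ] [ x     ]   [-c ]
  [ A    0  ] [ lambda ] = [ b ]

Solving the linear system:
  x*      = (-1.4, -0.4)
  lambda* = (-1)
  f(x*)   = -2.3

x* = (-1.4, -0.4), lambda* = (-1)


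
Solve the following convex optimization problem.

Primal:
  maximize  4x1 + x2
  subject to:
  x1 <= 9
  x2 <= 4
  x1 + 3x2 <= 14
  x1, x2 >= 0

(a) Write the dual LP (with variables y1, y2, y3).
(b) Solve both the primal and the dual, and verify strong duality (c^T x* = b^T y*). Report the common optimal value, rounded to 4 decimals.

The standard primal-dual pair for 'max c^T x s.t. A x <= b, x >= 0' is:
  Dual:  min b^T y  s.t.  A^T y >= c,  y >= 0.

So the dual LP is:
  minimize  9y1 + 4y2 + 14y3
  subject to:
    y1 + y3 >= 4
    y2 + 3y3 >= 1
    y1, y2, y3 >= 0

Solving the primal: x* = (9, 1.6667).
  primal value c^T x* = 37.6667.
Solving the dual: y* = (3.6667, 0, 0.3333).
  dual value b^T y* = 37.6667.
Strong duality: c^T x* = b^T y*. Confirmed.

37.6667


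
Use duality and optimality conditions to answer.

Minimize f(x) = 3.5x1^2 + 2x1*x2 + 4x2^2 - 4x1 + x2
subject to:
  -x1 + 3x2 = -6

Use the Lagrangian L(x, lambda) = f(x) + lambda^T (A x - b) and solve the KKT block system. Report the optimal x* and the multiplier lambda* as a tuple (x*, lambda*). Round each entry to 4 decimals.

Form the Lagrangian:
  L(x, lambda) = (1/2) x^T Q x + c^T x + lambda^T (A x - b)
Stationarity (grad_x L = 0): Q x + c + A^T lambda = 0.
Primal feasibility: A x = b.

This gives the KKT block system:
  [ Q   A^T ] [ x     ]   [-c ]
  [ A    0  ] [ lambda ] = [ b ]

Solving the linear system:
  x*      = (1.4096, -1.5301)
  lambda* = (2.8072)
  f(x*)   = 4.8373

x* = (1.4096, -1.5301), lambda* = (2.8072)


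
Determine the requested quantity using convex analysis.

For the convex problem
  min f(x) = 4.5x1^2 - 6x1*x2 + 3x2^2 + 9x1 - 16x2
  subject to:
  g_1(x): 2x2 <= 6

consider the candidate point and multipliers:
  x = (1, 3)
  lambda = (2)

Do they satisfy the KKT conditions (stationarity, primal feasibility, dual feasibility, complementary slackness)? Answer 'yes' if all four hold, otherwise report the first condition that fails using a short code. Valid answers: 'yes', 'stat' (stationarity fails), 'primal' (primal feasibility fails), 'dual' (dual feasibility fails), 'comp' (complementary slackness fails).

Gradient of f: grad f(x) = Q x + c = (0, -4)
Constraint values g_i(x) = a_i^T x - b_i:
  g_1((1, 3)) = 0
Stationarity residual: grad f(x) + sum_i lambda_i a_i = (0, 0)
  -> stationarity OK
Primal feasibility (all g_i <= 0): OK
Dual feasibility (all lambda_i >= 0): OK
Complementary slackness (lambda_i * g_i(x) = 0 for all i): OK

Verdict: yes, KKT holds.

yes


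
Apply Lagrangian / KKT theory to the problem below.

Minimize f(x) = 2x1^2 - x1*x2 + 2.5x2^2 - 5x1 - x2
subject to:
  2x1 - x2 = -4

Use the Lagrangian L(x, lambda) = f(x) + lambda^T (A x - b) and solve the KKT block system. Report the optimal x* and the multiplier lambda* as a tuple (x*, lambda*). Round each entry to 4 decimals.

Form the Lagrangian:
  L(x, lambda) = (1/2) x^T Q x + c^T x + lambda^T (A x - b)
Stationarity (grad_x L = 0): Q x + c + A^T lambda = 0.
Primal feasibility: A x = b.

This gives the KKT block system:
  [ Q   A^T ] [ x     ]   [-c ]
  [ A    0  ] [ lambda ] = [ b ]

Solving the linear system:
  x*      = (-1.45, 1.1)
  lambda* = (5.95)
  f(x*)   = 14.975

x* = (-1.45, 1.1), lambda* = (5.95)


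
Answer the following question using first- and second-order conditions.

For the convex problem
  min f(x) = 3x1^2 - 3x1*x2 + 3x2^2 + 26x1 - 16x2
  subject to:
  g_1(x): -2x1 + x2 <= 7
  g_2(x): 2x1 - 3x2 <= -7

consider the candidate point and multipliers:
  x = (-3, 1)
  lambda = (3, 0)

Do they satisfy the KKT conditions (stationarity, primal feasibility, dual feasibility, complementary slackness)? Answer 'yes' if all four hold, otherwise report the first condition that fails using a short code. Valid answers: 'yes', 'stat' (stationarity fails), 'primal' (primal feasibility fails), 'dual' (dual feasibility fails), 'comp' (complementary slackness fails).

Gradient of f: grad f(x) = Q x + c = (5, -1)
Constraint values g_i(x) = a_i^T x - b_i:
  g_1((-3, 1)) = 0
  g_2((-3, 1)) = -2
Stationarity residual: grad f(x) + sum_i lambda_i a_i = (-1, 2)
  -> stationarity FAILS
Primal feasibility (all g_i <= 0): OK
Dual feasibility (all lambda_i >= 0): OK
Complementary slackness (lambda_i * g_i(x) = 0 for all i): OK

Verdict: the first failing condition is stationarity -> stat.

stat


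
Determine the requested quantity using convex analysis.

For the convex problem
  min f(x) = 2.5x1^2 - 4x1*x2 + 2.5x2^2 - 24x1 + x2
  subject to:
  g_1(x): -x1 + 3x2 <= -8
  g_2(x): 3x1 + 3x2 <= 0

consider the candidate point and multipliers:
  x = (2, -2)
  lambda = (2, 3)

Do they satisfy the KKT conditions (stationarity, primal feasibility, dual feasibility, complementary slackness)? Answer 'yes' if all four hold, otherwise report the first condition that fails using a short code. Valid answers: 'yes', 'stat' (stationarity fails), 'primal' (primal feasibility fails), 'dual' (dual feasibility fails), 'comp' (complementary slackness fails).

Gradient of f: grad f(x) = Q x + c = (-6, -17)
Constraint values g_i(x) = a_i^T x - b_i:
  g_1((2, -2)) = 0
  g_2((2, -2)) = 0
Stationarity residual: grad f(x) + sum_i lambda_i a_i = (1, -2)
  -> stationarity FAILS
Primal feasibility (all g_i <= 0): OK
Dual feasibility (all lambda_i >= 0): OK
Complementary slackness (lambda_i * g_i(x) = 0 for all i): OK

Verdict: the first failing condition is stationarity -> stat.

stat


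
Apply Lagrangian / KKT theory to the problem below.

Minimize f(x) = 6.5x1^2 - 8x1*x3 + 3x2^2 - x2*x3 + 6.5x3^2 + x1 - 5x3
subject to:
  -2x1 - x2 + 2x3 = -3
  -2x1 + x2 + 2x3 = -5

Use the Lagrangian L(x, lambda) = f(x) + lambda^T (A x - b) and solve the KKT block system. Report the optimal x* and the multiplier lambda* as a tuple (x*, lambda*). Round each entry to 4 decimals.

Form the Lagrangian:
  L(x, lambda) = (1/2) x^T Q x + c^T x + lambda^T (A x - b)
Stationarity (grad_x L = 0): Q x + c + A^T lambda = 0.
Primal feasibility: A x = b.

This gives the KKT block system:
  [ Q   A^T ] [ x     ]   [-c ]
  [ A    0  ] [ lambda ] = [ b ]

Solving the linear system:
  x*      = (1.3, -1, -0.7)
  lambda* = (3.225, 8.525)
  f(x*)   = 28.55

x* = (1.3, -1, -0.7), lambda* = (3.225, 8.525)


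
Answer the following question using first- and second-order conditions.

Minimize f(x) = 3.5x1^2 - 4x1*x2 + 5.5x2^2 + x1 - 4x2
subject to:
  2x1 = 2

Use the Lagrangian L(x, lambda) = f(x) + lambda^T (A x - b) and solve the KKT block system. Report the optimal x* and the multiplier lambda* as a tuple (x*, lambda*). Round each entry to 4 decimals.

Form the Lagrangian:
  L(x, lambda) = (1/2) x^T Q x + c^T x + lambda^T (A x - b)
Stationarity (grad_x L = 0): Q x + c + A^T lambda = 0.
Primal feasibility: A x = b.

This gives the KKT block system:
  [ Q   A^T ] [ x     ]   [-c ]
  [ A    0  ] [ lambda ] = [ b ]

Solving the linear system:
  x*      = (1, 0.7273)
  lambda* = (-2.5455)
  f(x*)   = 1.5909

x* = (1, 0.7273), lambda* = (-2.5455)


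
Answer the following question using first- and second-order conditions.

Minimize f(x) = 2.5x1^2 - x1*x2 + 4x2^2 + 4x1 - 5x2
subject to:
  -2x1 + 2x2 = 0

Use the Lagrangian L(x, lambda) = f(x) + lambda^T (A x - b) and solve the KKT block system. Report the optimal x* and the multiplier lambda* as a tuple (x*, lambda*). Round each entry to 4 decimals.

Form the Lagrangian:
  L(x, lambda) = (1/2) x^T Q x + c^T x + lambda^T (A x - b)
Stationarity (grad_x L = 0): Q x + c + A^T lambda = 0.
Primal feasibility: A x = b.

This gives the KKT block system:
  [ Q   A^T ] [ x     ]   [-c ]
  [ A    0  ] [ lambda ] = [ b ]

Solving the linear system:
  x*      = (0.0909, 0.0909)
  lambda* = (2.1818)
  f(x*)   = -0.0455

x* = (0.0909, 0.0909), lambda* = (2.1818)


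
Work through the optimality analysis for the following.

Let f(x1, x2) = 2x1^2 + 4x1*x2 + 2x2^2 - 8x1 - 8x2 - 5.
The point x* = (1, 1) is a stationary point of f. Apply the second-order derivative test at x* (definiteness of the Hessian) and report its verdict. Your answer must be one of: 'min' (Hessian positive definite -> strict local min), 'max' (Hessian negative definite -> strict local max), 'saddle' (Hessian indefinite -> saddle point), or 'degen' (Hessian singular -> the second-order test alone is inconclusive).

Compute the Hessian H = grad^2 f:
  H = [[4, 4], [4, 4]]
Verify stationarity: grad f(x*) = H x* + g = (0, 0).
Eigenvalues of H: 0, 8.
H has a zero eigenvalue (singular; positive semidefinite but not definite), so H is neither positive definite, negative definite, nor indefinite. The second-order test alone is inconclusive -> degen.
(Indeed, f is constant along the null direction of H through x*, so x* is not a strict local extremum.)

degen


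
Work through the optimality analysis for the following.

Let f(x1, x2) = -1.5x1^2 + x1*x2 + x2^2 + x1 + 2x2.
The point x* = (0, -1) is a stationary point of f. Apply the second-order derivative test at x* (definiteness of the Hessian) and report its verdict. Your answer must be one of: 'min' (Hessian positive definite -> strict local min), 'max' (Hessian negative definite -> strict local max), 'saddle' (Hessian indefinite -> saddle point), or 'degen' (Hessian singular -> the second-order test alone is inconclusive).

Compute the Hessian H = grad^2 f:
  H = [[-3, 1], [1, 2]]
Verify stationarity: grad f(x*) = H x* + g = (0, 0).
Eigenvalues of H: -3.1926, 2.1926.
Eigenvalues have mixed signs, so H is indefinite -> x* is a saddle point.

saddle


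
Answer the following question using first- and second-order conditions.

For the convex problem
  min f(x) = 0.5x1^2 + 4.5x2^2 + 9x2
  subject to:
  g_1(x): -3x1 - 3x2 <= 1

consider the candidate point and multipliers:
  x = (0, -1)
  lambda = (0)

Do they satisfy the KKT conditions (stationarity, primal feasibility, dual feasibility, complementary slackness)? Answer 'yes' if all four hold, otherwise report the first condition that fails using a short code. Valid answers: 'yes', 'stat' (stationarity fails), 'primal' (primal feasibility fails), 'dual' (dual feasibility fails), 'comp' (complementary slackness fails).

Gradient of f: grad f(x) = Q x + c = (0, 0)
Constraint values g_i(x) = a_i^T x - b_i:
  g_1((0, -1)) = 2
Stationarity residual: grad f(x) + sum_i lambda_i a_i = (0, 0)
  -> stationarity OK
Primal feasibility (all g_i <= 0): FAILS
Dual feasibility (all lambda_i >= 0): OK
Complementary slackness (lambda_i * g_i(x) = 0 for all i): OK

Verdict: the first failing condition is primal_feasibility -> primal.

primal


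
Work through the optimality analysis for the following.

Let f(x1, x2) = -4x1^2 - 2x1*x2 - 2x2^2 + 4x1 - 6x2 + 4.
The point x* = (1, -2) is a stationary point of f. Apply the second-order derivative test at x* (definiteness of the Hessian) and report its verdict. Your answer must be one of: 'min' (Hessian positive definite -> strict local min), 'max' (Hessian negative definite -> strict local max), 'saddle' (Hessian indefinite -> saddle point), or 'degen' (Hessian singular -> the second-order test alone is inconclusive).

Compute the Hessian H = grad^2 f:
  H = [[-8, -2], [-2, -4]]
Verify stationarity: grad f(x*) = H x* + g = (0, 0).
Eigenvalues of H: -8.8284, -3.1716.
Both eigenvalues < 0, so H is negative definite -> x* is a strict local max.

max


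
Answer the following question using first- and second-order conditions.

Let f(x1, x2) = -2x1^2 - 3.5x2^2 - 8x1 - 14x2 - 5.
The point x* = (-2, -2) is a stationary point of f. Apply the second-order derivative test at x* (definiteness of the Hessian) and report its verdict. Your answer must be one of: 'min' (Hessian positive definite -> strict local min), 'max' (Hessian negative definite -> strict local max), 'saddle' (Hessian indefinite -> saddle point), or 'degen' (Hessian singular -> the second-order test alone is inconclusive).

Compute the Hessian H = grad^2 f:
  H = [[-4, 0], [0, -7]]
Verify stationarity: grad f(x*) = H x* + g = (0, 0).
Eigenvalues of H: -7, -4.
Both eigenvalues < 0, so H is negative definite -> x* is a strict local max.

max


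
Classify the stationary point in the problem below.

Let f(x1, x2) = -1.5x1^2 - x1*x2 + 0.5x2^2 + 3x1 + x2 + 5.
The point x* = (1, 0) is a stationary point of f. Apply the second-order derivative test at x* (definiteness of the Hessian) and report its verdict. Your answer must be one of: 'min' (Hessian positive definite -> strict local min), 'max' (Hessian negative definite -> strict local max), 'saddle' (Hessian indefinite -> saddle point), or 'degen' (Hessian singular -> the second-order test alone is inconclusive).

Compute the Hessian H = grad^2 f:
  H = [[-3, -1], [-1, 1]]
Verify stationarity: grad f(x*) = H x* + g = (0, 0).
Eigenvalues of H: -3.2361, 1.2361.
Eigenvalues have mixed signs, so H is indefinite -> x* is a saddle point.

saddle


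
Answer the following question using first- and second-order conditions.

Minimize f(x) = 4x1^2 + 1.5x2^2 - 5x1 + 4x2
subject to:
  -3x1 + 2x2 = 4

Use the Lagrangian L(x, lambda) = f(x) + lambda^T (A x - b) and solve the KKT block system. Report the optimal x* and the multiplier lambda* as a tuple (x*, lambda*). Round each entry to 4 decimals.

Form the Lagrangian:
  L(x, lambda) = (1/2) x^T Q x + c^T x + lambda^T (A x - b)
Stationarity (grad_x L = 0): Q x + c + A^T lambda = 0.
Primal feasibility: A x = b.

This gives the KKT block system:
  [ Q   A^T ] [ x     ]   [-c ]
  [ A    0  ] [ lambda ] = [ b ]

Solving the linear system:
  x*      = (-0.678, 0.9831)
  lambda* = (-3.4746)
  f(x*)   = 10.6102

x* = (-0.678, 0.9831), lambda* = (-3.4746)


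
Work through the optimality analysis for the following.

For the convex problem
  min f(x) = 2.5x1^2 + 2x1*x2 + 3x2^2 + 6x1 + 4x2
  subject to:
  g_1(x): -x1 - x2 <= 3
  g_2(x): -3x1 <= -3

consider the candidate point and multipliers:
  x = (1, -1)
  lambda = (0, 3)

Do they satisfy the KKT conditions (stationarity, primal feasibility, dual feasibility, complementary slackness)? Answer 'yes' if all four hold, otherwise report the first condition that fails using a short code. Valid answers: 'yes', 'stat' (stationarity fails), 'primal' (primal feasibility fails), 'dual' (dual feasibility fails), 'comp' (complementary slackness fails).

Gradient of f: grad f(x) = Q x + c = (9, 0)
Constraint values g_i(x) = a_i^T x - b_i:
  g_1((1, -1)) = -3
  g_2((1, -1)) = 0
Stationarity residual: grad f(x) + sum_i lambda_i a_i = (0, 0)
  -> stationarity OK
Primal feasibility (all g_i <= 0): OK
Dual feasibility (all lambda_i >= 0): OK
Complementary slackness (lambda_i * g_i(x) = 0 for all i): OK

Verdict: yes, KKT holds.

yes


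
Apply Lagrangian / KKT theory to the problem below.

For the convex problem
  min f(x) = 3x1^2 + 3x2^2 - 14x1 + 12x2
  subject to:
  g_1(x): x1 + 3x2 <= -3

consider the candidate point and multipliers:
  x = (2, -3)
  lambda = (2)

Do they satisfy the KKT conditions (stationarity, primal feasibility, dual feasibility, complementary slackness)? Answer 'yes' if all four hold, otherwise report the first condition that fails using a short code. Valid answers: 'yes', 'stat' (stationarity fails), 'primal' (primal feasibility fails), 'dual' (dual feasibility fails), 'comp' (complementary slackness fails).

Gradient of f: grad f(x) = Q x + c = (-2, -6)
Constraint values g_i(x) = a_i^T x - b_i:
  g_1((2, -3)) = -4
Stationarity residual: grad f(x) + sum_i lambda_i a_i = (0, 0)
  -> stationarity OK
Primal feasibility (all g_i <= 0): OK
Dual feasibility (all lambda_i >= 0): OK
Complementary slackness (lambda_i * g_i(x) = 0 for all i): FAILS

Verdict: the first failing condition is complementary_slackness -> comp.

comp


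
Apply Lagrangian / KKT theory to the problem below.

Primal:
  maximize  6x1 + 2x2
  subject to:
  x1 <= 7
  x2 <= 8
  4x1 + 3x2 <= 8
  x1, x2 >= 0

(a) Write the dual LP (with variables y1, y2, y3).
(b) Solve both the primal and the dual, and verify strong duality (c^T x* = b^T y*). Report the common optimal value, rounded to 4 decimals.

The standard primal-dual pair for 'max c^T x s.t. A x <= b, x >= 0' is:
  Dual:  min b^T y  s.t.  A^T y >= c,  y >= 0.

So the dual LP is:
  minimize  7y1 + 8y2 + 8y3
  subject to:
    y1 + 4y3 >= 6
    y2 + 3y3 >= 2
    y1, y2, y3 >= 0

Solving the primal: x* = (2, 0).
  primal value c^T x* = 12.
Solving the dual: y* = (0, 0, 1.5).
  dual value b^T y* = 12.
Strong duality: c^T x* = b^T y*. Confirmed.

12


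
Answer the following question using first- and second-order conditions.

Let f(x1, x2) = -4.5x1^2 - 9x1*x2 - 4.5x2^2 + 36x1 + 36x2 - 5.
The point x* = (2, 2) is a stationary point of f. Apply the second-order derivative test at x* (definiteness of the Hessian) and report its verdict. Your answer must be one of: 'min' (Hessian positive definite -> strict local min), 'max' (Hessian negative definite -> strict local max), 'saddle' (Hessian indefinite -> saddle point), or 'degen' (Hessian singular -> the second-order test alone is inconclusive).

Compute the Hessian H = grad^2 f:
  H = [[-9, -9], [-9, -9]]
Verify stationarity: grad f(x*) = H x* + g = (0, 0).
Eigenvalues of H: -18, 0.
H has a zero eigenvalue (singular; negative semidefinite but not definite), so H is neither positive definite, negative definite, nor indefinite. The second-order test alone is inconclusive -> degen.
(Indeed, f is constant along the null direction of H through x*, so x* is not a strict local extremum.)

degen


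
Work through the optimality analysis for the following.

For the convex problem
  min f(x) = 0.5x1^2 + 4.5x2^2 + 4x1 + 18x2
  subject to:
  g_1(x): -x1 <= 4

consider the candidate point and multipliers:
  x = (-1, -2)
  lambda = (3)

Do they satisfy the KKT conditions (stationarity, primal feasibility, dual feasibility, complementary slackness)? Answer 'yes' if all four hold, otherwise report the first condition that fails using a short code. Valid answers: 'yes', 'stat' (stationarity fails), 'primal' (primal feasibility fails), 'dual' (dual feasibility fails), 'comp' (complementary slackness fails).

Gradient of f: grad f(x) = Q x + c = (3, 0)
Constraint values g_i(x) = a_i^T x - b_i:
  g_1((-1, -2)) = -3
Stationarity residual: grad f(x) + sum_i lambda_i a_i = (0, 0)
  -> stationarity OK
Primal feasibility (all g_i <= 0): OK
Dual feasibility (all lambda_i >= 0): OK
Complementary slackness (lambda_i * g_i(x) = 0 for all i): FAILS

Verdict: the first failing condition is complementary_slackness -> comp.

comp


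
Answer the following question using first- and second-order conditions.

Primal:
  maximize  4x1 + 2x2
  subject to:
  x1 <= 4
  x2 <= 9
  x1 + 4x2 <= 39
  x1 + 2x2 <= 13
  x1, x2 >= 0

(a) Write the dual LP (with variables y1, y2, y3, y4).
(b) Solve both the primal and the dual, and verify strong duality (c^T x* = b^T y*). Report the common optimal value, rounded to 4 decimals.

The standard primal-dual pair for 'max c^T x s.t. A x <= b, x >= 0' is:
  Dual:  min b^T y  s.t.  A^T y >= c,  y >= 0.

So the dual LP is:
  minimize  4y1 + 9y2 + 39y3 + 13y4
  subject to:
    y1 + y3 + y4 >= 4
    y2 + 4y3 + 2y4 >= 2
    y1, y2, y3, y4 >= 0

Solving the primal: x* = (4, 4.5).
  primal value c^T x* = 25.
Solving the dual: y* = (3, 0, 0, 1).
  dual value b^T y* = 25.
Strong duality: c^T x* = b^T y*. Confirmed.

25


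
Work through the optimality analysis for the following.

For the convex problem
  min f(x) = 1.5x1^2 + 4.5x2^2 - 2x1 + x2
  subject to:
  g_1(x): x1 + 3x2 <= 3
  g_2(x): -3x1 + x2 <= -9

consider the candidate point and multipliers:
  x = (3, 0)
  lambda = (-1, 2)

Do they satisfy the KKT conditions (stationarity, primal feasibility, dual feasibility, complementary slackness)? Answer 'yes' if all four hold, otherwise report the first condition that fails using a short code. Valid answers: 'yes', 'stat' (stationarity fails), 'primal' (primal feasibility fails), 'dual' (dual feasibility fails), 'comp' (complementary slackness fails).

Gradient of f: grad f(x) = Q x + c = (7, 1)
Constraint values g_i(x) = a_i^T x - b_i:
  g_1((3, 0)) = 0
  g_2((3, 0)) = 0
Stationarity residual: grad f(x) + sum_i lambda_i a_i = (0, 0)
  -> stationarity OK
Primal feasibility (all g_i <= 0): OK
Dual feasibility (all lambda_i >= 0): FAILS
Complementary slackness (lambda_i * g_i(x) = 0 for all i): OK

Verdict: the first failing condition is dual_feasibility -> dual.

dual


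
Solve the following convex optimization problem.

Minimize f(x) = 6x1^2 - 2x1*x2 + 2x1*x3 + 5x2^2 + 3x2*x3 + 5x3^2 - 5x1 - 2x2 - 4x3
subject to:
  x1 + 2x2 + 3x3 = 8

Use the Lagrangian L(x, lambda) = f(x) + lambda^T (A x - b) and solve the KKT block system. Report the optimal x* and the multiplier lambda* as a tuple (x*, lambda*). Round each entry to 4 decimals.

Form the Lagrangian:
  L(x, lambda) = (1/2) x^T Q x + c^T x + lambda^T (A x - b)
Stationarity (grad_x L = 0): Q x + c + A^T lambda = 0.
Primal feasibility: A x = b.

This gives the KKT block system:
  [ Q   A^T ] [ x     ]   [-c ]
  [ A    0  ] [ lambda ] = [ b ]

Solving the linear system:
  x*      = (0.7985, 1.0337, 1.7113)
  lambda* = (-5.9372)
  f(x*)   = 17.2962

x* = (0.7985, 1.0337, 1.7113), lambda* = (-5.9372)


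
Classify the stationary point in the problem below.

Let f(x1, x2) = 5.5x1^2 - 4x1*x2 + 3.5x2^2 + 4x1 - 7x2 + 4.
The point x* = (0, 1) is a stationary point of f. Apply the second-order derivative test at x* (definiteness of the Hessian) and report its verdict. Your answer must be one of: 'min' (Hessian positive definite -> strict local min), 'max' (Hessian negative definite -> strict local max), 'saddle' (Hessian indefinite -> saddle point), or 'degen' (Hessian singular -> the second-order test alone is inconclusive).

Compute the Hessian H = grad^2 f:
  H = [[11, -4], [-4, 7]]
Verify stationarity: grad f(x*) = H x* + g = (0, 0).
Eigenvalues of H: 4.5279, 13.4721.
Both eigenvalues > 0, so H is positive definite -> x* is a strict local min.

min


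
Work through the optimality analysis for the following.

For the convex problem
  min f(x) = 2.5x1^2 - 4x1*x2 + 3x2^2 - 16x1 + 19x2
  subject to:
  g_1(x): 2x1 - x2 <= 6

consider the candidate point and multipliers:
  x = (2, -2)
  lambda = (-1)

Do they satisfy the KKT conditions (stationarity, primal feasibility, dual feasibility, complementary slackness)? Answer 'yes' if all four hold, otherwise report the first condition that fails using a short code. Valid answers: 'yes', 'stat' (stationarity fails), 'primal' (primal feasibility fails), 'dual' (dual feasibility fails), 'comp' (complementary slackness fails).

Gradient of f: grad f(x) = Q x + c = (2, -1)
Constraint values g_i(x) = a_i^T x - b_i:
  g_1((2, -2)) = 0
Stationarity residual: grad f(x) + sum_i lambda_i a_i = (0, 0)
  -> stationarity OK
Primal feasibility (all g_i <= 0): OK
Dual feasibility (all lambda_i >= 0): FAILS
Complementary slackness (lambda_i * g_i(x) = 0 for all i): OK

Verdict: the first failing condition is dual_feasibility -> dual.

dual


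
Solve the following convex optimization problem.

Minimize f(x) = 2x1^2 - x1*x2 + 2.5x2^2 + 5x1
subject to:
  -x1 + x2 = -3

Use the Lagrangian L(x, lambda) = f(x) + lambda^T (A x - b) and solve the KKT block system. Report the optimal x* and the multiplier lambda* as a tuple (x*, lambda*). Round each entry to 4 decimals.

Form the Lagrangian:
  L(x, lambda) = (1/2) x^T Q x + c^T x + lambda^T (A x - b)
Stationarity (grad_x L = 0): Q x + c + A^T lambda = 0.
Primal feasibility: A x = b.

This gives the KKT block system:
  [ Q   A^T ] [ x     ]   [-c ]
  [ A    0  ] [ lambda ] = [ b ]

Solving the linear system:
  x*      = (1, -2)
  lambda* = (11)
  f(x*)   = 19

x* = (1, -2), lambda* = (11)


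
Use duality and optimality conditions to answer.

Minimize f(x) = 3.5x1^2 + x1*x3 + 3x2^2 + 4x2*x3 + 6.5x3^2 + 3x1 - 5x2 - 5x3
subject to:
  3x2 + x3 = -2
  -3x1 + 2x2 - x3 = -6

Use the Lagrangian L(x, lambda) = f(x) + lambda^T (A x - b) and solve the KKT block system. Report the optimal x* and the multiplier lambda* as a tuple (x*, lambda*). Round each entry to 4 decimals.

Form the Lagrangian:
  L(x, lambda) = (1/2) x^T Q x + c^T x + lambda^T (A x - b)
Stationarity (grad_x L = 0): Q x + c + A^T lambda = 0.
Primal feasibility: A x = b.

This gives the KKT block system:
  [ Q   A^T ] [ x     ]   [-c ]
  [ A    0  ] [ lambda ] = [ b ]

Solving the linear system:
  x*      = (1.0564, -0.9662, 0.8986)
  lambda* = (-0.1086, 3.7643)
  f(x*)   = 12.938

x* = (1.0564, -0.9662, 0.8986), lambda* = (-0.1086, 3.7643)


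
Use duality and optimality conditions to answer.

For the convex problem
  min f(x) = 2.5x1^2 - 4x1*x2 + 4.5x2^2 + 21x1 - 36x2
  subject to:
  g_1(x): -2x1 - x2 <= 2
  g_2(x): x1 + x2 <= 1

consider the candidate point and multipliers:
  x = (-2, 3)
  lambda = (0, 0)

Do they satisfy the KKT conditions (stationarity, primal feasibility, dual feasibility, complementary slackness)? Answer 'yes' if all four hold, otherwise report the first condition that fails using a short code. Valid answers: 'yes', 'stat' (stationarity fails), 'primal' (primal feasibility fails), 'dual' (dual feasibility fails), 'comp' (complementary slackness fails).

Gradient of f: grad f(x) = Q x + c = (-1, -1)
Constraint values g_i(x) = a_i^T x - b_i:
  g_1((-2, 3)) = -1
  g_2((-2, 3)) = 0
Stationarity residual: grad f(x) + sum_i lambda_i a_i = (-1, -1)
  -> stationarity FAILS
Primal feasibility (all g_i <= 0): OK
Dual feasibility (all lambda_i >= 0): OK
Complementary slackness (lambda_i * g_i(x) = 0 for all i): OK

Verdict: the first failing condition is stationarity -> stat.

stat


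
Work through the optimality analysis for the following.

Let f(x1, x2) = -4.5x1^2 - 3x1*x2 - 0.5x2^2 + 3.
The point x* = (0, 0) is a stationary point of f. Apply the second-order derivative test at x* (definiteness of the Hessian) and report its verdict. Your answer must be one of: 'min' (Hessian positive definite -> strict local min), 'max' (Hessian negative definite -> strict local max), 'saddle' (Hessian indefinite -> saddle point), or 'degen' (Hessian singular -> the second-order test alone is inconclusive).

Compute the Hessian H = grad^2 f:
  H = [[-9, -3], [-3, -1]]
Verify stationarity: grad f(x*) = H x* + g = (0, 0).
Eigenvalues of H: -10, 0.
H has a zero eigenvalue (singular; negative semidefinite but not definite), so H is neither positive definite, negative definite, nor indefinite. The second-order test alone is inconclusive -> degen.
(Indeed, f is constant along the null direction of H through x*, so x* is not a strict local extremum.)

degen


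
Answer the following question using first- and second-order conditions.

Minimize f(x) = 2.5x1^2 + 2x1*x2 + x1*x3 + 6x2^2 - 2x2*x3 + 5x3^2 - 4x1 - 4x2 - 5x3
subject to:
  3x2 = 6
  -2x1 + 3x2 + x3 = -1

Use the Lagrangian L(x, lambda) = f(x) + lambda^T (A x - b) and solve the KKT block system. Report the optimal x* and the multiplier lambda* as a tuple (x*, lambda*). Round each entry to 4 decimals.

Form the Lagrangian:
  L(x, lambda) = (1/2) x^T Q x + c^T x + lambda^T (A x - b)
Stationarity (grad_x L = 0): Q x + c + A^T lambda = 0.
Primal feasibility: A x = b.

This gives the KKT block system:
  [ Q   A^T ] [ x     ]   [-c ]
  [ A    0  ] [ lambda ] = [ b ]

Solving the linear system:
  x*      = (3.3673, 2, -0.2653)
  lambda* = (-17.3741, 8.2857)
  f(x*)   = 46.1939

x* = (3.3673, 2, -0.2653), lambda* = (-17.3741, 8.2857)


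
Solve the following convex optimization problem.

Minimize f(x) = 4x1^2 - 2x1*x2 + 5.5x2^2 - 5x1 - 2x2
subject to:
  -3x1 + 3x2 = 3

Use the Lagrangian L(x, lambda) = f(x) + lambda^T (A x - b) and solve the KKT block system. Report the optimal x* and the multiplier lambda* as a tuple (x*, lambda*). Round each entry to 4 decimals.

Form the Lagrangian:
  L(x, lambda) = (1/2) x^T Q x + c^T x + lambda^T (A x - b)
Stationarity (grad_x L = 0): Q x + c + A^T lambda = 0.
Primal feasibility: A x = b.

This gives the KKT block system:
  [ Q   A^T ] [ x     ]   [-c ]
  [ A    0  ] [ lambda ] = [ b ]

Solving the linear system:
  x*      = (-0.1333, 0.8667)
  lambda* = (-2.6)
  f(x*)   = 3.3667

x* = (-0.1333, 0.8667), lambda* = (-2.6)


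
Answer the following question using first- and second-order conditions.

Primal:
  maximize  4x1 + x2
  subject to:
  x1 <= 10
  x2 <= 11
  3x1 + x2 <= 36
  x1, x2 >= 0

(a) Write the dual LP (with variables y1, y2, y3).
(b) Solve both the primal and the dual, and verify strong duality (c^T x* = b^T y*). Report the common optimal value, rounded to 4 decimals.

The standard primal-dual pair for 'max c^T x s.t. A x <= b, x >= 0' is:
  Dual:  min b^T y  s.t.  A^T y >= c,  y >= 0.

So the dual LP is:
  minimize  10y1 + 11y2 + 36y3
  subject to:
    y1 + 3y3 >= 4
    y2 + y3 >= 1
    y1, y2, y3 >= 0

Solving the primal: x* = (10, 6).
  primal value c^T x* = 46.
Solving the dual: y* = (1, 0, 1).
  dual value b^T y* = 46.
Strong duality: c^T x* = b^T y*. Confirmed.

46


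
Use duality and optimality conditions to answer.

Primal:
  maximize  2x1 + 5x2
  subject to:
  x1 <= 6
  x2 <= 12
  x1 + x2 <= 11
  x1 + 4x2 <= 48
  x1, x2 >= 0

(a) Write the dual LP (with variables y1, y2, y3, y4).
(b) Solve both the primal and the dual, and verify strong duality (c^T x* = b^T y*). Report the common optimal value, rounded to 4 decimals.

The standard primal-dual pair for 'max c^T x s.t. A x <= b, x >= 0' is:
  Dual:  min b^T y  s.t.  A^T y >= c,  y >= 0.

So the dual LP is:
  minimize  6y1 + 12y2 + 11y3 + 48y4
  subject to:
    y1 + y3 + y4 >= 2
    y2 + y3 + 4y4 >= 5
    y1, y2, y3, y4 >= 0

Solving the primal: x* = (0, 11).
  primal value c^T x* = 55.
Solving the dual: y* = (0, 0, 5, 0).
  dual value b^T y* = 55.
Strong duality: c^T x* = b^T y*. Confirmed.

55


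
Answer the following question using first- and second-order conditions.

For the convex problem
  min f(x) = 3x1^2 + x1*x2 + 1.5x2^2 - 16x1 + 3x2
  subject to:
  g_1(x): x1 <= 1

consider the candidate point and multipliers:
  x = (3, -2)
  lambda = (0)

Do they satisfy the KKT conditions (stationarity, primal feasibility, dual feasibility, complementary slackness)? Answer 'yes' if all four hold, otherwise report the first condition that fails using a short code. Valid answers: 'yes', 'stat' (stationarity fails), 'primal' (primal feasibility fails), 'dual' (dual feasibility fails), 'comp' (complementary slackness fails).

Gradient of f: grad f(x) = Q x + c = (0, 0)
Constraint values g_i(x) = a_i^T x - b_i:
  g_1((3, -2)) = 2
Stationarity residual: grad f(x) + sum_i lambda_i a_i = (0, 0)
  -> stationarity OK
Primal feasibility (all g_i <= 0): FAILS
Dual feasibility (all lambda_i >= 0): OK
Complementary slackness (lambda_i * g_i(x) = 0 for all i): OK

Verdict: the first failing condition is primal_feasibility -> primal.

primal


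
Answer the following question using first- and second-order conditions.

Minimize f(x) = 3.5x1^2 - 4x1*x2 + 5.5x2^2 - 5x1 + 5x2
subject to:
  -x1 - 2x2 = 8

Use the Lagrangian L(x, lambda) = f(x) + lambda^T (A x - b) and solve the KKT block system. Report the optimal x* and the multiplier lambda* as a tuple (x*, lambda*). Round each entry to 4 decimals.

Form the Lagrangian:
  L(x, lambda) = (1/2) x^T Q x + c^T x + lambda^T (A x - b)
Stationarity (grad_x L = 0): Q x + c + A^T lambda = 0.
Primal feasibility: A x = b.

This gives the KKT block system:
  [ Q   A^T ] [ x     ]   [-c ]
  [ A    0  ] [ lambda ] = [ b ]

Solving the linear system:
  x*      = (-2.2182, -2.8909)
  lambda* = (-8.9636)
  f(x*)   = 34.1727

x* = (-2.2182, -2.8909), lambda* = (-8.9636)


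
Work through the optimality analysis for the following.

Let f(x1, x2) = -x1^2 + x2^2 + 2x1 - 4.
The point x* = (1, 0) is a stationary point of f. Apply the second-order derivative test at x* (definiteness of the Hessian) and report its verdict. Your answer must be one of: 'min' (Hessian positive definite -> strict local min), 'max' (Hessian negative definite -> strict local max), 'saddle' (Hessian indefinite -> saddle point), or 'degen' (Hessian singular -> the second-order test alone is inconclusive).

Compute the Hessian H = grad^2 f:
  H = [[-2, 0], [0, 2]]
Verify stationarity: grad f(x*) = H x* + g = (0, 0).
Eigenvalues of H: -2, 2.
Eigenvalues have mixed signs, so H is indefinite -> x* is a saddle point.

saddle


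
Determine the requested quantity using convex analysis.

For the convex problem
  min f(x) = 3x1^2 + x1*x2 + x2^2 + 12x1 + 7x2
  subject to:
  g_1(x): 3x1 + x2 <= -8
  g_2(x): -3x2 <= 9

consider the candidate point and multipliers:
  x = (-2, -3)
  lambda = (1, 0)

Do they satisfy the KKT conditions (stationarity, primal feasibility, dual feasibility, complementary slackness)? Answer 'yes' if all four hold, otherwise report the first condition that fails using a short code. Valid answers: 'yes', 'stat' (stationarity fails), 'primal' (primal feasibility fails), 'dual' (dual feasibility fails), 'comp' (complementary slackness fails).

Gradient of f: grad f(x) = Q x + c = (-3, -1)
Constraint values g_i(x) = a_i^T x - b_i:
  g_1((-2, -3)) = -1
  g_2((-2, -3)) = 0
Stationarity residual: grad f(x) + sum_i lambda_i a_i = (0, 0)
  -> stationarity OK
Primal feasibility (all g_i <= 0): OK
Dual feasibility (all lambda_i >= 0): OK
Complementary slackness (lambda_i * g_i(x) = 0 for all i): FAILS

Verdict: the first failing condition is complementary_slackness -> comp.

comp


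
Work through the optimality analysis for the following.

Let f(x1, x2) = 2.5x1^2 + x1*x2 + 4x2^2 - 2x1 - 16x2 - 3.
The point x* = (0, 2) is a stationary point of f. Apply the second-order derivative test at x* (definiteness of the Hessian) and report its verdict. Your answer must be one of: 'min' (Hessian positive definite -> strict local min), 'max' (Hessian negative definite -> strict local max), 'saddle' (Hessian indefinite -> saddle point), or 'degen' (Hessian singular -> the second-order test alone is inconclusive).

Compute the Hessian H = grad^2 f:
  H = [[5, 1], [1, 8]]
Verify stationarity: grad f(x*) = H x* + g = (0, 0).
Eigenvalues of H: 4.6972, 8.3028.
Both eigenvalues > 0, so H is positive definite -> x* is a strict local min.

min


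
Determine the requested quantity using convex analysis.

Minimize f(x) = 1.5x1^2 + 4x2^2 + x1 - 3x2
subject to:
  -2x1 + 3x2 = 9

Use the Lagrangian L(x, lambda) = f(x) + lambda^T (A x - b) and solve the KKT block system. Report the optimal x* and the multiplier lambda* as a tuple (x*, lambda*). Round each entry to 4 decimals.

Form the Lagrangian:
  L(x, lambda) = (1/2) x^T Q x + c^T x + lambda^T (A x - b)
Stationarity (grad_x L = 0): Q x + c + A^T lambda = 0.
Primal feasibility: A x = b.

This gives the KKT block system:
  [ Q   A^T ] [ x     ]   [-c ]
  [ A    0  ] [ lambda ] = [ b ]

Solving the linear system:
  x*      = (-2.2881, 1.4746)
  lambda* = (-2.9322)
  f(x*)   = 9.839

x* = (-2.2881, 1.4746), lambda* = (-2.9322)


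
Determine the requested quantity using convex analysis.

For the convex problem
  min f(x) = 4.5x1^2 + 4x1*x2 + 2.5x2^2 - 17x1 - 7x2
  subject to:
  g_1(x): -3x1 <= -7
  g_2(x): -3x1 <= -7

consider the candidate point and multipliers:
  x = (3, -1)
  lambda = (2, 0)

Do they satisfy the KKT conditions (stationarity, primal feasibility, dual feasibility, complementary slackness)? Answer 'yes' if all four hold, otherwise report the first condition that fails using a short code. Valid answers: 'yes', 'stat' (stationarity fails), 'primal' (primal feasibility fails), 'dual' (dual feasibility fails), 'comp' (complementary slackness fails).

Gradient of f: grad f(x) = Q x + c = (6, 0)
Constraint values g_i(x) = a_i^T x - b_i:
  g_1((3, -1)) = -2
  g_2((3, -1)) = -2
Stationarity residual: grad f(x) + sum_i lambda_i a_i = (0, 0)
  -> stationarity OK
Primal feasibility (all g_i <= 0): OK
Dual feasibility (all lambda_i >= 0): OK
Complementary slackness (lambda_i * g_i(x) = 0 for all i): FAILS

Verdict: the first failing condition is complementary_slackness -> comp.

comp


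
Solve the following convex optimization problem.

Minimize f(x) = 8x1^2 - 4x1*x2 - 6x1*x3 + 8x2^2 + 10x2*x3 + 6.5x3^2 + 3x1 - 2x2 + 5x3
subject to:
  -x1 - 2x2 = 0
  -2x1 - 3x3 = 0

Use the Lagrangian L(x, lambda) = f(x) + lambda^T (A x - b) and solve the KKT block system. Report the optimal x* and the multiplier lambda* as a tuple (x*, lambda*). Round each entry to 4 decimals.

Form the Lagrangian:
  L(x, lambda) = (1/2) x^T Q x + c^T x + lambda^T (A x - b)
Stationarity (grad_x L = 0): Q x + c + A^T lambda = 0.
Primal feasibility: A x = b.

This gives the KKT block system:
  [ Q   A^T ] [ x     ]   [-c ]
  [ A    0  ] [ lambda ] = [ b ]

Solving the linear system:
  x*      = (-0.015, 0.0075, 0.01)
  lambda* = (-0.86, 1.765)
  f(x*)   = -0.005

x* = (-0.015, 0.0075, 0.01), lambda* = (-0.86, 1.765)


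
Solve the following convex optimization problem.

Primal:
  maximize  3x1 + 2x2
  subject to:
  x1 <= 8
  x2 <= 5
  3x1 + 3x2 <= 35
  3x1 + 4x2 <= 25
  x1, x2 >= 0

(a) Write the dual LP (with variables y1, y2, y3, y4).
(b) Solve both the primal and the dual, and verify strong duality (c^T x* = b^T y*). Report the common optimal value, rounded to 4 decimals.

The standard primal-dual pair for 'max c^T x s.t. A x <= b, x >= 0' is:
  Dual:  min b^T y  s.t.  A^T y >= c,  y >= 0.

So the dual LP is:
  minimize  8y1 + 5y2 + 35y3 + 25y4
  subject to:
    y1 + 3y3 + 3y4 >= 3
    y2 + 3y3 + 4y4 >= 2
    y1, y2, y3, y4 >= 0

Solving the primal: x* = (8, 0.25).
  primal value c^T x* = 24.5.
Solving the dual: y* = (1.5, 0, 0, 0.5).
  dual value b^T y* = 24.5.
Strong duality: c^T x* = b^T y*. Confirmed.

24.5


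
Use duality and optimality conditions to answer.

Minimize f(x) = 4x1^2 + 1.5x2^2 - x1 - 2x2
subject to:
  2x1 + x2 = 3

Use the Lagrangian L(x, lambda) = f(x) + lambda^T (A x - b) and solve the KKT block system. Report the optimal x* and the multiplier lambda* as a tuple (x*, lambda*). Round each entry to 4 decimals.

Form the Lagrangian:
  L(x, lambda) = (1/2) x^T Q x + c^T x + lambda^T (A x - b)
Stationarity (grad_x L = 0): Q x + c + A^T lambda = 0.
Primal feasibility: A x = b.

This gives the KKT block system:
  [ Q   A^T ] [ x     ]   [-c ]
  [ A    0  ] [ lambda ] = [ b ]

Solving the linear system:
  x*      = (0.75, 1.5)
  lambda* = (-2.5)
  f(x*)   = 1.875

x* = (0.75, 1.5), lambda* = (-2.5)


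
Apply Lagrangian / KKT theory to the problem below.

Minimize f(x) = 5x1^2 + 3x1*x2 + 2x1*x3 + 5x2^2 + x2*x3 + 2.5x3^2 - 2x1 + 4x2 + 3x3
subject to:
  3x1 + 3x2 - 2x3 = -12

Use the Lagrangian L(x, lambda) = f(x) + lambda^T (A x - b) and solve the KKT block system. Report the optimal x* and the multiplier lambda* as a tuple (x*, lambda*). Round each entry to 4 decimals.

Form the Lagrangian:
  L(x, lambda) = (1/2) x^T Q x + c^T x + lambda^T (A x - b)
Stationarity (grad_x L = 0): Q x + c + A^T lambda = 0.
Primal feasibility: A x = b.

This gives the KKT block system:
  [ Q   A^T ] [ x     ]   [-c ]
  [ A    0  ] [ lambda ] = [ b ]

Solving the linear system:
  x*      = (-1.0582, -1.6354, 1.9596)
  lambda* = (4.523)
  f(x*)   = 27.865

x* = (-1.0582, -1.6354, 1.9596), lambda* = (4.523)
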